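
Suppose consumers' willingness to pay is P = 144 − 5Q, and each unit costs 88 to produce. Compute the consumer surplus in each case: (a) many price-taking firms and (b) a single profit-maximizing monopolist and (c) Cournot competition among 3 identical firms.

Perfect competition: P = MC = 88, so 144 − 5Q = 88 and Q = 11.2.
CS = ½·(144 − 88)·11.2 = 313.6.
The monopolist equates marginal revenue to marginal cost: 144 − 10Q = 88, so Q = 5.6. From demand, P = 116.
CS = ½·(144 − 116)·5.6 = 78.4.
With 3 symmetric Cournot firms, each firm's FOC gives 144 − 20q = 88, so q = 2.8, Q = 3·2.8 = 8.4, and P = 102.
CS = ½·(144 − 102)·8.4 = 176.4.

Competition: CS = 313.6; Monopoly: CS = 78.4; Cournot: CS = 176.4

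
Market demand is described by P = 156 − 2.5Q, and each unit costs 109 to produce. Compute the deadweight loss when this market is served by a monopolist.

Competitive firms price at marginal cost: P = 109, giving Q = 18.8.
The monopolist equates marginal revenue to marginal cost: 156 − 5Q = 109, so Q = 9.4. From demand, P = 132.5.
DWL is the triangle between Q = 9.4 and Q = 18.8: ½·(18.8 − 9.4)·(132.5 − 109) = 110.45.

DWL = 110.45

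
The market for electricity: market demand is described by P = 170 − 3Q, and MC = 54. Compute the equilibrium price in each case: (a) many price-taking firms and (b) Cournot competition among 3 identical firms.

Competitive firms price at marginal cost: P = 54, giving Q = 116/3.
In a 3-firm Cournot equilibrium, symmetry and the first-order condition give q = (170 − 54)/(12) = 29/3. So Q = 29 and P = 83.

Competition: P = 54; Cournot: P = 83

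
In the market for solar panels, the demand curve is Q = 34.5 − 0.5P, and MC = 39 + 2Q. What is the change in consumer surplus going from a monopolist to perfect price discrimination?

Consumer surplus falls by 25

Inverting demand: P = 69 − 2Q.
Monopoly sets MR = MC: 69 − 4Q = 39 + 2Q ⇒ Q = 5, P = 69 − 2·5 = 59.
CS = ½·(69 − 59)·5 = 25.
With perfect price discrimination, output is the efficient level Q = 7.5 (where demand meets MC), but every buyer pays their willingness to pay: CS = 0 and PS = total surplus.
CS = 0.
Change in consumer surplus: 0 − 25 = −25.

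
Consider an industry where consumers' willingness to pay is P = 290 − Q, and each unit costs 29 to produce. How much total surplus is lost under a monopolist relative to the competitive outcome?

Under competition P = MC = 29, so Q = (290 − 29)/1 = 261.
Monopoly sets MR = MC: 290 − 2Q = 29 ⇒ Q = 130.5, P = 290 − 130.5 = 159.5.
DWL is the triangle between Q = 130.5 and Q = 261: ½·(261 − 130.5)·(159.5 − 29) = 8515.125.

DWL = 8515.125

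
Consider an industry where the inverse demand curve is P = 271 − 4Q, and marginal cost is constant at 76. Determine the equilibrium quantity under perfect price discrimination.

Q = 48.75

With perfect price discrimination, output is the efficient level Q = 48.75 (where demand meets MC), but every buyer pays their willingness to pay: CS = 0 and PS = total surplus.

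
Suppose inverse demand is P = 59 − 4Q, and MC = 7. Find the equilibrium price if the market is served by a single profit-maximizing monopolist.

P = 33

The monopolist equates marginal revenue to marginal cost: 59 − 8Q = 7, so Q = 6.5. From demand, P = 33.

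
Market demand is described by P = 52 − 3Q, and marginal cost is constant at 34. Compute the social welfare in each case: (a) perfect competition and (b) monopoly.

Competition: TS = 54; Monopoly: TS = 40.5

Perfect competition: P = MC = 34, so 52 − 3Q = 34 and Q = 6.
CS = ½·(52 − 34)·6 = 54; PS = (34 − 34)·6 = 0; TS = 54.
A monopolist chooses Q where MR = MC. MR = 52 − 6Q; setting this equal to 34 gives Q = 3 and P = 43.
CS = ½·(52 − 43)·3 = 13.5; PS = (43 − 34)·3 = 27; TS = 40.5.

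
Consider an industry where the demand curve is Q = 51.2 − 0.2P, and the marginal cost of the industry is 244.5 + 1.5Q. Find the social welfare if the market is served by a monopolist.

TS = 8.25

Inverting demand: P = 256 − 5Q.
A monopolist chooses Q where MR = MC. MR = 256 − 10Q; setting this equal to 244.5 + 1.5Q gives Q = 1 and P = 251.
CS = ½·(256 − 251)·1 = 2.5; PS = (251·1 − 244.5·1 − ½·1.5·1²) = 5.75; TS = 8.25.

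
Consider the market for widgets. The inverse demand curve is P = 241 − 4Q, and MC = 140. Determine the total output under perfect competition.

Under competition P = MC = 140, so Q = (241 − 140)/4 = 25.25.

Q = 25.25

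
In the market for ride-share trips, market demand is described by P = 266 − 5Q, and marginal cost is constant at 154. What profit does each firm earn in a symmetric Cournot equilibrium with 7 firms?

Cournot with 7 identical firms: the symmetric best-response condition is 266 − 40q = 154. Each firm produces q = 2.8, total output Q = 19.6, price P = 168.
Each firm's profit = (168 − 154)·2.8 = 39.2.

π_i = 39.2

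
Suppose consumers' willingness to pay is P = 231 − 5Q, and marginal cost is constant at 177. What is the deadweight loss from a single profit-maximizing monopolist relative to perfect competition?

Competitive firms price at marginal cost: P = 177, giving Q = 10.8.
The monopolist equates marginal revenue to marginal cost: 231 − 10Q = 177, so Q = 5.4. From demand, P = 204.
DWL is the triangle between Q = 5.4 and Q = 10.8: ½·(10.8 − 5.4)·(204 − 177) = 72.9.

DWL = 72.9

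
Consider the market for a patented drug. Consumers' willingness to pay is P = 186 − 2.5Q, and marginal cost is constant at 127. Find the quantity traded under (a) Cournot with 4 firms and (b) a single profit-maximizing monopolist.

Cournot: Q = 18.88; Monopoly: Q = 11.8

With 4 symmetric Cournot firms, each firm's FOC gives 186 − 12.5q = 127, so q = 4.72, Q = 4·4.72 = 18.88, and P = 138.8.
Monopoly sets MR = MC: 186 − 5Q = 127 ⇒ Q = 11.8, P = 186 − 2.5·11.8 = 156.5.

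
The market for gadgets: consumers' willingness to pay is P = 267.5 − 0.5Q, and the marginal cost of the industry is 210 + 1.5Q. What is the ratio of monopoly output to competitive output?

Monopoly sets MR = MC: 267.5 − Q = 210 + 1.5Q ⇒ Q = 23, P = 267.5 − 0.5·23 = 256.
Under competition P = MC: 267.5 − 0.5Q = 210 + 1.5Q ⇒ Q = 28.75, P = 253.125.
Ratio Q_m/Q_c = 23/28.75 = 0.8.

Q_m/Q_c = 0.8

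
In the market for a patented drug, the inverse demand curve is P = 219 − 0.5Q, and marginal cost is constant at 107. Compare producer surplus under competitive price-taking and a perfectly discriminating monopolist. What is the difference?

PS rises by 12544

Under competition P = MC = 107, so Q = (219 − 107)/0.5 = 224.
PS = (107 − 107)·224 = 0.
With perfect price discrimination, output is the efficient level Q = 224 (where demand meets MC), but every buyer pays their willingness to pay: CS = 0 and PS = total surplus.
PS = ½·(219 − 107)·224 = 12544.
Change in producer surplus: 12544 − 0 = 12544.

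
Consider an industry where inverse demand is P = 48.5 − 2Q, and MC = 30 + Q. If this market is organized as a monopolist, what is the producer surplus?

Monopoly sets MR = MC: 48.5 − 4Q = 30 + Q ⇒ Q = 3.7, P = 48.5 − 2·3.7 = 41.1.
PS = P·Q − VC(Q) = 41.1·3.7 − (30·3.7 + ½·1·3.7²) = 34.225.

PS = 34.225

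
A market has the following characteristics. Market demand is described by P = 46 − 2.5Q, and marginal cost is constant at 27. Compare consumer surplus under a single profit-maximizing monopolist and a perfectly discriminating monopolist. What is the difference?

Consumer surplus falls by 18.05

A monopolist chooses Q where MR = MC. MR = 46 − 5Q; setting this equal to 27 gives Q = 3.8 and P = 36.5.
CS = ½·(46 − 36.5)·3.8 = 18.05.
With perfect price discrimination, output is the efficient level Q = 7.6 (where demand meets MC), but every buyer pays their willingness to pay: CS = 0 and PS = total surplus.
CS = 0.
Change in consumer surplus: 0 − 18.05 = −18.05.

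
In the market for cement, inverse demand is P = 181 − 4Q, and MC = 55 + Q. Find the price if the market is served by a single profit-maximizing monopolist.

The monopolist equates marginal revenue to marginal cost: 181 − 8Q = 55 + Q, so Q = 14. From demand, P = 125.

P = 125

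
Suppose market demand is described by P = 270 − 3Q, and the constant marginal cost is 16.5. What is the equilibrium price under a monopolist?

P = 143.25

The monopolist equates marginal revenue to marginal cost: 270 − 6Q = 16.5, so Q = 42.25. From demand, P = 143.25.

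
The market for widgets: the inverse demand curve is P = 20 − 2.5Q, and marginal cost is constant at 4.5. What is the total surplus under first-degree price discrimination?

Under first-degree price discrimination the firm charges each unit its demand price and produces up to where P = MC, i.e. Q = 6.2. Consumer surplus is zero; producer surplus equals total surplus.
TS = 48.05 (equal to competitive TS).

TS = 48.05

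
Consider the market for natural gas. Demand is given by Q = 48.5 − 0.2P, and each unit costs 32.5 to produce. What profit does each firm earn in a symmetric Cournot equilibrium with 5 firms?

Inverting demand: P = 242.5 − 5Q.
With 5 symmetric Cournot firms, each firm's FOC gives 242.5 − 30q = 32.5, so q = 7, Q = 5·7 = 35, and P = 67.5.
Each firm's profit = (67.5 − 32.5)·7 = 245.

π_i = 245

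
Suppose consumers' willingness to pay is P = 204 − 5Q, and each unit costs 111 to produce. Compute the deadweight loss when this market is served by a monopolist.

Perfect competition: P = MC = 111, so 204 − 5Q = 111 and Q = 18.6.
A monopolist chooses Q where MR = MC. MR = 204 − 10Q; setting this equal to 111 gives Q = 9.3 and P = 157.5.
DWL is the triangle between Q = 9.3 and Q = 18.6: ½·(18.6 − 9.3)·(157.5 − 111) = 216.225.

DWL = 216.225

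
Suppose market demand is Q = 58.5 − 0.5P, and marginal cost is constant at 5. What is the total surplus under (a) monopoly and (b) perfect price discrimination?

Inverting demand: P = 117 − 2Q.
Monopoly sets MR = MC: 117 − 4Q = 5 ⇒ Q = 28, P = 117 − 2·28 = 61.
CS = ½·(117 − 61)·28 = 784; PS = (61 − 5)·28 = 1568; TS = 2352.
Under first-degree price discrimination the firm charges each unit its demand price and produces up to where P = MC, i.e. Q = 56. Consumer surplus is zero; producer surplus equals total surplus.
TS = 3136 (equal to competitive TS).

Monopoly: TS = 2352; Perfect PD: TS = 3136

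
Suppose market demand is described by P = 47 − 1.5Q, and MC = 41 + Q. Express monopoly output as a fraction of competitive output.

Q_m/Q_c = 0.625

Monopoly sets MR = MC: 47 − 3Q = 41 + Q ⇒ Q = 1.5, P = 47 − 1.5·1.5 = 44.75.
Competitive equilibrium sets price equal to marginal cost: 47 − 1.5Q = 41 + Q, so Q = 2.4 and P = 43.4.
Ratio Q_m/Q_c = 1.5/2.4 = 0.625.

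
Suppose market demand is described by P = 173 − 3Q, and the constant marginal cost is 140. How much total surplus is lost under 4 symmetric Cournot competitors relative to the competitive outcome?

DWL = 7.26

Under competition P = MC = 140, so Q = (173 − 140)/3 = 11.
With 4 symmetric Cournot firms, each firm's FOC gives 173 − 15q = 140, so q = 2.2, Q = 4·2.2 = 8.8, and P = 146.6.
DWL is the triangle between Q = 8.8 and Q = 11: ½·(11 − 8.8)·(146.6 − 140) = 7.26.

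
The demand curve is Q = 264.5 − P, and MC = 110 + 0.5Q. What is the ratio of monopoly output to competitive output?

Q_m/Q_c = 0.6

Inverting demand: P = 264.5 − Q.
Monopoly sets MR = MC: 264.5 − 2Q = 110 + 0.5Q ⇒ Q = 61.8, P = 264.5 − 61.8 = 202.7.
Competitive equilibrium sets price equal to marginal cost: 264.5 − Q = 110 + 0.5Q, so Q = 103 and P = 161.5.
Ratio Q_m/Q_c = 61.8/103 = 0.6.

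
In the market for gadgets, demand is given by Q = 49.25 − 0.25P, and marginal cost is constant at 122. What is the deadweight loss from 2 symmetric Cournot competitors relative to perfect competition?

DWL = 78.125

Inverting demand: P = 197 − 4Q.
Competitive firms price at marginal cost: P = 122, giving Q = 18.75.
In a 2-firm Cournot equilibrium, symmetry and the first-order condition give q = (197 − 122)/(12) = 6.25. So Q = 12.5 and P = 147.
DWL is the triangle between Q = 12.5 and Q = 18.75: ½·(18.75 − 12.5)·(147 − 122) = 78.125.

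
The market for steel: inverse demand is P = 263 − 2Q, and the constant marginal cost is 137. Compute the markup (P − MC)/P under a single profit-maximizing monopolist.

Lerner index = 0.315

The monopolist equates marginal revenue to marginal cost: 263 − 4Q = 137, so Q = 31.5. From demand, P = 200.
Lerner index = (P − MC)/P = (200 − 137)/200 = 0.315.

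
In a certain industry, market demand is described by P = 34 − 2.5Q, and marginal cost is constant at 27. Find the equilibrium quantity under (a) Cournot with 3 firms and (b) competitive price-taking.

Cournot: Q = 2.1; Competition: Q = 2.8

Cournot with 3 identical firms: the symmetric best-response condition is 34 − 10q = 27. Each firm produces q = 0.7, total output Q = 2.1, price P = 28.75.
Under competition P = MC = 27, so Q = (34 − 27)/2.5 = 2.8.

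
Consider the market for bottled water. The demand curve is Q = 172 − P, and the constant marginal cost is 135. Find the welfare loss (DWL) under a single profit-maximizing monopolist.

Inverting demand: P = 172 − Q.
Competitive firms price at marginal cost: P = 135, giving Q = 37.
The monopolist equates marginal revenue to marginal cost: 172 − 2Q = 135, so Q = 18.5. From demand, P = 153.5.
DWL is the triangle between Q = 18.5 and Q = 37: ½·(37 − 18.5)·(153.5 − 135) = 171.125.

DWL = 171.125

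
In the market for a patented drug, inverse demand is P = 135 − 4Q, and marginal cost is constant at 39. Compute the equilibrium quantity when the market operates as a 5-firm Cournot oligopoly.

Q = 20

With 5 symmetric Cournot firms, each firm's FOC gives 135 − 24q = 39, so q = 4, Q = 5·4 = 20, and P = 55.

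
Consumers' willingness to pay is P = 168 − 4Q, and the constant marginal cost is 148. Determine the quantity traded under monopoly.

A monopolist chooses Q where MR = MC. MR = 168 − 8Q; setting this equal to 148 gives Q = 2.5 and P = 158.

Q = 2.5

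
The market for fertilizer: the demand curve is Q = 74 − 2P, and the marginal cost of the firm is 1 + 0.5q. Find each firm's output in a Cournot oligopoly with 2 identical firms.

q_i = 18

Inverting demand: P = 37 − 0.5Q.
Cournot with 2 identical firms: the symmetric best-response condition is 37 − 1.5q = 1 + 0.5q. Each firm produces q = 18, total output Q = 36, price P = 19.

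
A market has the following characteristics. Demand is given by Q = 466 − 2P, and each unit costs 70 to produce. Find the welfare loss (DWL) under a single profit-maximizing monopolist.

DWL = 6642.25

Inverting demand: P = 233 − 0.5Q.
Under competition P = MC = 70, so Q = (233 − 70)/0.5 = 326.
The monopolist equates marginal revenue to marginal cost: 233 − Q = 70, so Q = 163. From demand, P = 151.5.
DWL is the triangle between Q = 163 and Q = 326: ½·(326 − 163)·(151.5 − 70) = 6642.25.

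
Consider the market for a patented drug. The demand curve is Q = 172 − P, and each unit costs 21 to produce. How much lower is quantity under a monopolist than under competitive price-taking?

Inverting demand: P = 172 − Q.
Perfect competition: P = MC = 21, so 172 − Q = 21 and Q = 151.
Monopoly sets MR = MC: 172 − 2Q = 21 ⇒ Q = 75.5, P = 172 − 75.5 = 96.5.
Change in quantity: 75.5 − 151 = −75.5.

Quantity falls by 75.5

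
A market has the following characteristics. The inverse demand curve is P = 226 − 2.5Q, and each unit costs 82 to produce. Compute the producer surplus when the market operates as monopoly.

PS = 2073.6

The monopolist equates marginal revenue to marginal cost: 226 − 5Q = 82, so Q = 28.8. From demand, P = 154.
PS = (154 − 82)·28.8 = 2073.6.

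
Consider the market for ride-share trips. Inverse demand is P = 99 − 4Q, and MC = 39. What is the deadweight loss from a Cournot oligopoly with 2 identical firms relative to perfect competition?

DWL = 50

Perfect competition: P = MC = 39, so 99 − 4Q = 39 and Q = 15.
With 2 symmetric Cournot firms, each firm's FOC gives 99 − 12q = 39, so q = 5, Q = 2·5 = 10, and P = 59.
DWL is the triangle between Q = 10 and Q = 15: ½·(15 − 10)·(59 − 39) = 50.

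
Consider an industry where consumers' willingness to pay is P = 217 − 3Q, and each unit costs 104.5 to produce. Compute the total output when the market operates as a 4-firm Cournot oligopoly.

In a 4-firm Cournot equilibrium, symmetry and the first-order condition give q = (217 − 104.5)/(15) = 7.5. So Q = 30 and P = 127.

Q = 30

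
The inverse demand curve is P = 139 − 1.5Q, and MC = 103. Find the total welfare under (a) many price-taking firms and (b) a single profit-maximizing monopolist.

Competition: TS = 432; Monopoly: TS = 324

Perfect competition: P = MC = 103, so 139 − 1.5Q = 103 and Q = 24.
CS = ½·(139 − 103)·24 = 432; PS = (103 − 103)·24 = 0; TS = 432.
The monopolist equates marginal revenue to marginal cost: 139 − 3Q = 103, so Q = 12. From demand, P = 121.
CS = ½·(139 − 121)·12 = 108; PS = (121 − 103)·12 = 216; TS = 324.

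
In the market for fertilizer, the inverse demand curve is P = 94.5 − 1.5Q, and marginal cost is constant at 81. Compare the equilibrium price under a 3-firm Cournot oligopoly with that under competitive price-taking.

Cournot with 3 identical firms: the symmetric best-response condition is 94.5 − 6q = 81. Each firm produces q = 2.25, total output Q = 6.75, price P = 84.375.
Competitive firms price at marginal cost: P = 81, giving Q = 9.

Cournot: P = 84.375; Competition: P = 81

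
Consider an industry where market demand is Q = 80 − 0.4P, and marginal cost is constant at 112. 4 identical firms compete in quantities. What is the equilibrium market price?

Inverting demand: P = 200 − 2.5Q.
Cournot with 4 identical firms: the symmetric best-response condition is 200 − 12.5q = 112. Each firm produces q = 7.04, total output Q = 28.16, price P = 129.6.

P = 129.6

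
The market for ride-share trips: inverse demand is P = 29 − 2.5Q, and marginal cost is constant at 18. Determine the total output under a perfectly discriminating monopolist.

With perfect price discrimination, output is the efficient level Q = 4.4 (where demand meets MC), but every buyer pays their willingness to pay: CS = 0 and PS = total surplus.

Q = 4.4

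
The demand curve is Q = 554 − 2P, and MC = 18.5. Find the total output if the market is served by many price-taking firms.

Inverting demand: P = 277 − 0.5Q.
Perfect competition: P = MC = 18.5, so 277 − 0.5Q = 18.5 and Q = 517.

Q = 517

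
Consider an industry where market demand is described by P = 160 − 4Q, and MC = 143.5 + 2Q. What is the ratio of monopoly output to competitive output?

Q_m/Q_c = 0.6

The monopolist equates marginal revenue to marginal cost: 160 − 8Q = 143.5 + 2Q, so Q = 1.65. From demand, P = 153.4.
Under competition P = MC: 160 − 4Q = 143.5 + 2Q ⇒ Q = 2.75, P = 149.
Ratio Q_m/Q_c = 1.65/2.75 = 0.6.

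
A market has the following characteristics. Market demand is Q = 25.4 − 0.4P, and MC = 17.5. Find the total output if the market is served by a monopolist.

Inverting demand: P = 63.5 − 2.5Q.
The monopolist equates marginal revenue to marginal cost: 63.5 − 5Q = 17.5, so Q = 9.2. From demand, P = 40.5.

Q = 9.2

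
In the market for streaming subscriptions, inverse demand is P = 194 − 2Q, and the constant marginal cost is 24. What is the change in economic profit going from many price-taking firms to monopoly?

Perfect competition: P = MC = 24, so 194 − 2Q = 24 and Q = 85.
Profit = (24 − 24)·85 = 0.
Monopoly sets MR = MC: 194 − 4Q = 24 ⇒ Q = 42.5, P = 194 − 2·42.5 = 109.
Profit = (109 − 24)·42.5 = 3612.5.
Change in economic profit: 3612.5 − 0 = 3612.5.

Economic profit rises by 3612.5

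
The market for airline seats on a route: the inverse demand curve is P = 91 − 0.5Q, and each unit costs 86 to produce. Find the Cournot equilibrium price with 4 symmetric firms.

P = 87

With 4 symmetric Cournot firms, each firm's FOC gives 91 − 2.5q = 86, so q = 2, Q = 4·2 = 8, and P = 87.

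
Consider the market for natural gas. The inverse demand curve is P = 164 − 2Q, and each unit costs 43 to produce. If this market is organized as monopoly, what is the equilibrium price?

A monopolist chooses Q where MR = MC. MR = 164 − 4Q; setting this equal to 43 gives Q = 30.25 and P = 103.5.

P = 103.5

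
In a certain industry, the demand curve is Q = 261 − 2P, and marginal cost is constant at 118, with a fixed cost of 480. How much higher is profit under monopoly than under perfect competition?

Inverting demand: P = 130.5 − 0.5Q.
Under competition P = MC = 118, so Q = (130.5 − 118)/0.5 = 25.
Profit = (118 − 118)·25 − 480 = −480.
Monopoly sets MR = MC: 130.5 − Q = 118 ⇒ Q = 12.5, P = 130.5 − 0.5·12.5 = 124.25.
Profit = (124.25 − 118)·12.5 − 480 = −401.875.
Change in profit: −401.875 − −480 = 78.125.

Profit rises by 78.125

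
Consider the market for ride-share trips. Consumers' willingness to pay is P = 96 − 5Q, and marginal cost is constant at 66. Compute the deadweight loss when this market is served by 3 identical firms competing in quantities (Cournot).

Competitive firms price at marginal cost: P = 66, giving Q = 6.
In a 3-firm Cournot equilibrium, symmetry and the first-order condition give q = (96 − 66)/(20) = 1.5. So Q = 4.5 and P = 73.5.
DWL is the triangle between Q = 4.5 and Q = 6: ½·(6 − 4.5)·(73.5 − 66) = 5.625.

DWL = 5.625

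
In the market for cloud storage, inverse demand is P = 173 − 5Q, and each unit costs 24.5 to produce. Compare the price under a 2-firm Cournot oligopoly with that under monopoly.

With 2 symmetric Cournot firms, each firm's FOC gives 173 − 15q = 24.5, so q = 9.9, Q = 2·9.9 = 19.8, and P = 74.
A monopolist chooses Q where MR = MC. MR = 173 − 10Q; setting this equal to 24.5 gives Q = 14.85 and P = 98.75.

Cournot: P = 74; Monopoly: P = 98.75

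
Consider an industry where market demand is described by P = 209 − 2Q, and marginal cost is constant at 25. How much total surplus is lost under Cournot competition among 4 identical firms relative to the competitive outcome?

Perfect competition: P = MC = 25, so 209 − 2Q = 25 and Q = 92.
With 4 symmetric Cournot firms, each firm's FOC gives 209 − 10q = 25, so q = 18.4, Q = 4·18.4 = 73.6, and P = 61.8.
DWL is the triangle between Q = 73.6 and Q = 92: ½·(92 − 73.6)·(61.8 − 25) = 338.56.

DWL = 338.56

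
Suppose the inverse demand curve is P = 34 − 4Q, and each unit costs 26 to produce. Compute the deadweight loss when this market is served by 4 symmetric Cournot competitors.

DWL = 0.32

Perfect competition: P = MC = 26, so 34 − 4Q = 26 and Q = 2.
In a 4-firm Cournot equilibrium, symmetry and the first-order condition give q = (34 − 26)/(20) = 0.4. So Q = 1.6 and P = 27.6.
DWL is the triangle between Q = 1.6 and Q = 2: ½·(2 − 1.6)·(27.6 − 26) = 0.32.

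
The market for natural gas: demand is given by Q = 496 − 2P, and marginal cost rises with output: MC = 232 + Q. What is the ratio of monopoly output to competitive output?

Inverting demand: P = 248 − 0.5Q.
Monopoly sets MR = MC: 248 − Q = 232 + Q ⇒ Q = 8, P = 248 − 0.5·8 = 244.
Competitive equilibrium sets price equal to marginal cost: 248 − 0.5Q = 232 + Q, so Q = 32/3 and P = 728/3.
Ratio Q_m/Q_c = 8/(32/3) = 0.75.

Q_m/Q_c = 0.75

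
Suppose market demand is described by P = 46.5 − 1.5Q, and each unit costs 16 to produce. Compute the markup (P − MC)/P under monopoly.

Lerner index = 0.488

A monopolist chooses Q where MR = MC. MR = 46.5 − 3Q; setting this equal to 16 gives Q = 61/6 and P = 31.25.
Lerner index = (P − MC)/P = (31.25 − 16)/31.25 = 0.488.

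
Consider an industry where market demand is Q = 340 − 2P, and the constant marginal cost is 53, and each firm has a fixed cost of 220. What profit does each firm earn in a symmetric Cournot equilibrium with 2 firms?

π_i = 2822

Inverting demand: P = 170 − 0.5Q.
Cournot with 2 identical firms: the symmetric best-response condition is 170 − 1.5q = 53. Each firm produces q = 78, total output Q = 156, price P = 92.
Each firm's profit = (92 − 53)·78 − 220 = 2822.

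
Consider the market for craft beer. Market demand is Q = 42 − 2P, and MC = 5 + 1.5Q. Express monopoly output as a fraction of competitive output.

Q_m/Q_c = 0.8

Inverting demand: P = 21 − 0.5Q.
Monopoly sets MR = MC: 21 − Q = 5 + 1.5Q ⇒ Q = 6.4, P = 21 − 0.5·6.4 = 17.8.
Competitive equilibrium sets price equal to marginal cost: 21 − 0.5Q = 5 + 1.5Q, so Q = 8 and P = 17.
Ratio Q_m/Q_c = 6.4/8 = 0.8.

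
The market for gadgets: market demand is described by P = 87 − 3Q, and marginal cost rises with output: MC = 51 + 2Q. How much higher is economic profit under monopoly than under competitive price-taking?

Competitive equilibrium sets price equal to marginal cost: 87 − 3Q = 51 + 2Q, so Q = 7.2 and P = 65.4.
Profit = 65.4·7.2 − (51·7.2 + ½·2·7.2²) = 51.84.
Monopoly sets MR = MC: 87 − 6Q = 51 + 2Q ⇒ Q = 4.5, P = 87 − 3·4.5 = 73.5.
Profit = 73.5·4.5 − (51·4.5 + ½·2·4.5²) = 81.
Change in economic profit: 81 − 51.84 = 29.16.

π rises by 29.16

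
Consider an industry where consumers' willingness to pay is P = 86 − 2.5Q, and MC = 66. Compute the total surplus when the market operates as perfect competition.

TS = 80

Competitive firms price at marginal cost: P = 66, giving Q = 8.
CS = ½·(86 − 66)·8 = 80; PS = (66 − 66)·8 = 0; TS = 80.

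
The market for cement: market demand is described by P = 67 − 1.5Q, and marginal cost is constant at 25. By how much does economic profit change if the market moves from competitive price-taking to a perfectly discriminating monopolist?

Competitive firms price at marginal cost: P = 25, giving Q = 28.
Profit = (25 − 25)·28 = 0.
With perfect price discrimination, output is the efficient level Q = 28 (where demand meets MC), but every buyer pays their willingness to pay: CS = 0 and PS = total surplus.
PS equals the full surplus area, 588. Profit = 588 = 588.
Change in economic profit: 588 − 0 = 588.

π rises by 588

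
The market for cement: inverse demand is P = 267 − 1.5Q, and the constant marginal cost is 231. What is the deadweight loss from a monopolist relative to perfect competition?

DWL = 108

Under competition P = MC = 231, so Q = (267 − 231)/1.5 = 24.
The monopolist equates marginal revenue to marginal cost: 267 − 3Q = 231, so Q = 12. From demand, P = 249.
DWL is the triangle between Q = 12 and Q = 24: ½·(24 − 12)·(249 − 231) = 108.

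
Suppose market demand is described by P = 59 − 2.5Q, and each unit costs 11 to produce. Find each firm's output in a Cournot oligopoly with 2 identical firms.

Cournot with 2 identical firms: the symmetric best-response condition is 59 − 7.5q = 11. Each firm produces q = 6.4, total output Q = 12.8, price P = 27.

q_i = 6.4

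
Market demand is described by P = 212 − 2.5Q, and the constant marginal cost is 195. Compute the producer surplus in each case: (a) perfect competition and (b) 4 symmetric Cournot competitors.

Perfect competition: P = MC = 195, so 212 − 2.5Q = 195 and Q = 6.8.
PS = (195 − 195)·6.8 = 0.
With 4 symmetric Cournot firms, each firm's FOC gives 212 − 12.5q = 195, so q = 1.36, Q = 4·1.36 = 5.44, and P = 198.4.
PS = (198.4 − 195)·5.44 = 18.496.

Competition: PS = 0; Cournot: PS = 18.496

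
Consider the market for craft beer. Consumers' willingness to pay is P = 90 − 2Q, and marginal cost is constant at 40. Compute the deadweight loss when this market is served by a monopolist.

Perfect competition: P = MC = 40, so 90 − 2Q = 40 and Q = 25.
Monopoly sets MR = MC: 90 − 4Q = 40 ⇒ Q = 12.5, P = 90 − 2·12.5 = 65.
DWL is the triangle between Q = 12.5 and Q = 25: ½·(25 − 12.5)·(65 − 40) = 156.25.

DWL = 156.25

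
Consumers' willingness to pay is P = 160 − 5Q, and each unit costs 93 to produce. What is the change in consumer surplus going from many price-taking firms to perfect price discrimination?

Under competition P = MC = 93, so Q = (160 − 93)/5 = 13.4.
CS = ½·(160 − 93)·13.4 = 448.9.
Under first-degree price discrimination the firm charges each unit its demand price and produces up to where P = MC, i.e. Q = 13.4. Consumer surplus is zero; producer surplus equals total surplus.
CS = 0.
Change in consumer surplus: 0 − 448.9 = −448.9.

CS falls by 448.9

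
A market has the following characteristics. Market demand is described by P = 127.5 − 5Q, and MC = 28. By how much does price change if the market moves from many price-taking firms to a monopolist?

Competitive firms price at marginal cost: P = 28, giving Q = 19.9.
The monopolist equates marginal revenue to marginal cost: 127.5 − 10Q = 28, so Q = 9.95. From demand, P = 77.75.
Change in price: 77.75 − 28 = 49.75.

P rises by 49.75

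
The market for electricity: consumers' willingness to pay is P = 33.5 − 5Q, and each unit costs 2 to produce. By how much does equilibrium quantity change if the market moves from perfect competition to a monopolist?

Under competition P = MC = 2, so Q = (33.5 − 2)/5 = 6.3.
A monopolist chooses Q where MR = MC. MR = 33.5 − 10Q; setting this equal to 2 gives Q = 3.15 and P = 17.75.
Change in equilibrium quantity: 3.15 − 6.3 = −3.15.

Q falls by 3.15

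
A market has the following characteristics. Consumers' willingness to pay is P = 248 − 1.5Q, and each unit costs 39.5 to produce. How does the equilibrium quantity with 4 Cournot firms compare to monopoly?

Cournot with 4 identical firms: the symmetric best-response condition is 248 − 7.5q = 39.5. Each firm produces q = 27.8, total output Q = 111.2, price P = 81.2.
A monopolist chooses Q where MR = MC. MR = 248 − 3Q; setting this equal to 39.5 gives Q = 69.5 and P = 143.75.

Cournot: Q = 111.2; Monopoly: Q = 69.5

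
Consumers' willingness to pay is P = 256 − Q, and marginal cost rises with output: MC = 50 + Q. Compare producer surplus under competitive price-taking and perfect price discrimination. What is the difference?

Under competition P = MC: 256 − Q = 50 + Q ⇒ Q = 103, P = 153.
PS = P·Q − VC(Q) = 153·103 − (50·103 + ½·1·103²) = 5304.5.
With perfect price discrimination, output is the efficient level Q = 103 (where demand meets MC), but every buyer pays their willingness to pay: CS = 0 and PS = total surplus.
PS = ½·(256 − 50)·103 = 10609.
Change in producer surplus: 10609 − 5304.5 = 5304.5.

Producer surplus rises by 5304.5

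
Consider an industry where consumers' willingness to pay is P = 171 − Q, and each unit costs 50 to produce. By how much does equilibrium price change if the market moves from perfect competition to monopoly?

Competitive firms price at marginal cost: P = 50, giving Q = 121.
Monopoly sets MR = MC: 171 − 2Q = 50 ⇒ Q = 60.5, P = 171 − 60.5 = 110.5.
Change in equilibrium price: 110.5 − 50 = 60.5.

P rises by 60.5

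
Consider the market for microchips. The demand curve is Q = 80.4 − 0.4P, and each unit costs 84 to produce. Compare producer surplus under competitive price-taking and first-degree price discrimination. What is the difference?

PS rises by 2737.8

Inverting demand: P = 201 − 2.5Q.
Under competition P = MC = 84, so Q = (201 − 84)/2.5 = 46.8.
PS = (84 − 84)·46.8 = 0.
Under first-degree price discrimination the firm charges each unit its demand price and produces up to where P = MC, i.e. Q = 46.8. Consumer surplus is zero; producer surplus equals total surplus.
PS = ½·(201 − 84)·46.8 = 2737.8.
Change in producer surplus: 2737.8 − 0 = 2737.8.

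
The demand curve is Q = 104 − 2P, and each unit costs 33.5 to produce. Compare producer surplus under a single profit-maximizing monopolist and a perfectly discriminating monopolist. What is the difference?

Inverting demand: P = 52 − 0.5Q.
Monopoly sets MR = MC: 52 − Q = 33.5 ⇒ Q = 18.5, P = 52 − 0.5·18.5 = 42.75.
PS = (42.75 − 33.5)·18.5 = 171.125.
A perfectly discriminating monopolist sells every unit with P(Q) ≥ MC(Q), so output equals the competitive quantity Q = 37. Each buyer pays their reservation price, so CS = 0 and the firm captures all surplus.
PS = ½·(52 − 33.5)·37 = 342.25.
Change in producer surplus: 342.25 − 171.125 = 171.125.

Producer surplus rises by 171.125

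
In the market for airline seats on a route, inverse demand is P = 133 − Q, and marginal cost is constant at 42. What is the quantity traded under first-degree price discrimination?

Q = 91

Under first-degree price discrimination the firm charges each unit its demand price and produces up to where P = MC, i.e. Q = 91. Consumer surplus is zero; producer surplus equals total surplus.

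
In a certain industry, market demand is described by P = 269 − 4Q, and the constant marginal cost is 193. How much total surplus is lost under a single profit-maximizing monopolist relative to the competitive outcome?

DWL = 180.5

Under competition P = MC = 193, so Q = (269 − 193)/4 = 19.
A monopolist chooses Q where MR = MC. MR = 269 − 8Q; setting this equal to 193 gives Q = 9.5 and P = 231.
DWL is the triangle between Q = 9.5 and Q = 19: ½·(19 − 9.5)·(231 − 193) = 180.5.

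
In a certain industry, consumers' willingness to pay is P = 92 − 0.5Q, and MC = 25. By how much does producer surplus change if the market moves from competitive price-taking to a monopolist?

PS rises by 2244.5

Under competition P = MC = 25, so Q = (92 − 25)/0.5 = 134.
PS = (25 − 25)·134 = 0.
A monopolist chooses Q where MR = MC. MR = 92 − Q; setting this equal to 25 gives Q = 67 and P = 58.5.
PS = (58.5 − 25)·67 = 2244.5.
Change in producer surplus: 2244.5 − 0 = 2244.5.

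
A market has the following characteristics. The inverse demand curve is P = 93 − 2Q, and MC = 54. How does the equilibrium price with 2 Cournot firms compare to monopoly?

Cournot: P = 67; Monopoly: P = 73.5

In a 2-firm Cournot equilibrium, symmetry and the first-order condition give q = (93 − 54)/(6) = 6.5. So Q = 13 and P = 67.
The monopolist equates marginal revenue to marginal cost: 93 − 4Q = 54, so Q = 9.75. From demand, P = 73.5.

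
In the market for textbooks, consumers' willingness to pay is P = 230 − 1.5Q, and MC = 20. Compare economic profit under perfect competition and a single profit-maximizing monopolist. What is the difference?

π rises by 7350

Competitive firms price at marginal cost: P = 20, giving Q = 140.
Profit = (20 − 20)·140 = 0.
A monopolist chooses Q where MR = MC. MR = 230 − 3Q; setting this equal to 20 gives Q = 70 and P = 125.
Profit = (125 − 20)·70 = 7350.
Change in economic profit: 7350 − 0 = 7350.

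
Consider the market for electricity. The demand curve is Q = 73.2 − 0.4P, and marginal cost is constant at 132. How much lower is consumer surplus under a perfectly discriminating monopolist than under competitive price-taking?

Consumer surplus falls by 520.2

Inverting demand: P = 183 − 2.5Q.
Perfect competition: P = MC = 132, so 183 − 2.5Q = 132 and Q = 20.4.
CS = ½·(183 − 132)·20.4 = 520.2.
A perfectly discriminating monopolist sells every unit with P(Q) ≥ MC(Q), so output equals the competitive quantity Q = 20.4. Each buyer pays their reservation price, so CS = 0 and the firm captures all surplus.
CS = 0.
Change in consumer surplus: 0 − 520.2 = −520.2.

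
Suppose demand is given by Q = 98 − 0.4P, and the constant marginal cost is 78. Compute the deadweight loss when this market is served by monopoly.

DWL = 1394.45

Inverting demand: P = 245 − 2.5Q.
Competitive firms price at marginal cost: P = 78, giving Q = 66.8.
The monopolist equates marginal revenue to marginal cost: 245 − 5Q = 78, so Q = 33.4. From demand, P = 161.5.
DWL is the triangle between Q = 33.4 and Q = 66.8: ½·(66.8 − 33.4)·(161.5 − 78) = 1394.45.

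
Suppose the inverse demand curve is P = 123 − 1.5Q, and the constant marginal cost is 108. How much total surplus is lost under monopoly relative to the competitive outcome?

Perfect competition: P = MC = 108, so 123 − 1.5Q = 108 and Q = 10.
The monopolist equates marginal revenue to marginal cost: 123 − 3Q = 108, so Q = 5. From demand, P = 115.5.
DWL is the triangle between Q = 5 and Q = 10: ½·(10 − 5)·(115.5 − 108) = 18.75.

DWL = 18.75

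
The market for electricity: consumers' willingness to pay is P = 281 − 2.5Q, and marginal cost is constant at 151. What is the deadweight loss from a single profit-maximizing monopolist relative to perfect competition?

DWL = 845

Under competition P = MC = 151, so Q = (281 − 151)/2.5 = 52.
The monopolist equates marginal revenue to marginal cost: 281 − 5Q = 151, so Q = 26. From demand, P = 216.
DWL is the triangle between Q = 26 and Q = 52: ½·(52 − 26)·(216 − 151) = 845.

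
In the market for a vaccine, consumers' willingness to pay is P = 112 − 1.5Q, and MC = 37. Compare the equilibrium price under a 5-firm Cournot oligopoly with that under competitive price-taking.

Cournot: P = 49.5; Competition: P = 37

In a 5-firm Cournot equilibrium, symmetry and the first-order condition give q = (112 − 37)/(9) = 25/3. So Q = 125/3 and P = 49.5.
Perfect competition: P = MC = 37, so 112 − 1.5Q = 37 and Q = 50.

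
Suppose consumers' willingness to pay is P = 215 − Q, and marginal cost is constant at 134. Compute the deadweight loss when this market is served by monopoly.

DWL = 820.125

Competitive firms price at marginal cost: P = 134, giving Q = 81.
A monopolist chooses Q where MR = MC. MR = 215 − 2Q; setting this equal to 134 gives Q = 40.5 and P = 174.5.
DWL is the triangle between Q = 40.5 and Q = 81: ½·(81 − 40.5)·(174.5 − 134) = 820.125.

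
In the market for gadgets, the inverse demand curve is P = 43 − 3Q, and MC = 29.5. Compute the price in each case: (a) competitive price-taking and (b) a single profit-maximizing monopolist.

Competition: P = 29.5; Monopoly: P = 36.25

Competitive firms price at marginal cost: P = 29.5, giving Q = 4.5.
A monopolist chooses Q where MR = MC. MR = 43 − 6Q; setting this equal to 29.5 gives Q = 2.25 and P = 36.25.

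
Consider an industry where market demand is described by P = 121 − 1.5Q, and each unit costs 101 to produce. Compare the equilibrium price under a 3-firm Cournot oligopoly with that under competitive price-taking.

Cournot: P = 106; Competition: P = 101

With 3 symmetric Cournot firms, each firm's FOC gives 121 − 6q = 101, so q = 10/3, Q = 3·10/3 = 10, and P = 106.
Perfect competition: P = MC = 101, so 121 − 1.5Q = 101 and Q = 40/3.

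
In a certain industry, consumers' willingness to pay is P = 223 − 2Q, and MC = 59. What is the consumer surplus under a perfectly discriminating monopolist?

A perfectly discriminating monopolist sells every unit with P(Q) ≥ MC(Q), so output equals the competitive quantity Q = 82. Each buyer pays their reservation price, so CS = 0 and the firm captures all surplus.
CS = 0.

CS = 0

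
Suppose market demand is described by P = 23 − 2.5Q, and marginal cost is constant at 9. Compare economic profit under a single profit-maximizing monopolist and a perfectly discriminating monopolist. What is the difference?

Economic profit rises by 19.6

The monopolist equates marginal revenue to marginal cost: 23 − 5Q = 9, so Q = 2.8. From demand, P = 16.
Profit = (16 − 9)·2.8 = 19.6.
A perfectly discriminating monopolist sells every unit with P(Q) ≥ MC(Q), so output equals the competitive quantity Q = 5.6. Each buyer pays their reservation price, so CS = 0 and the firm captures all surplus.
PS equals the full surplus area, 39.2. Profit = 39.2 = 39.2.
Change in economic profit: 39.2 − 19.6 = 19.6.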